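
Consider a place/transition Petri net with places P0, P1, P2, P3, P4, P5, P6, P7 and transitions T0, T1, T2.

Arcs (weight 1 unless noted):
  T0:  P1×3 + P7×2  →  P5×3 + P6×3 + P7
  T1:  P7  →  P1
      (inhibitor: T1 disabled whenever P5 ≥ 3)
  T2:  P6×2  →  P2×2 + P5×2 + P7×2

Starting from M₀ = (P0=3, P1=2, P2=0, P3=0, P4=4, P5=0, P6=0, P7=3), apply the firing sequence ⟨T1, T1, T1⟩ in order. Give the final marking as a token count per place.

step 1: fire T1:  (P0=3, P1=2, P2=0, P3=0, P4=4, P5=0, P6=0, P7=3) → (P0=3, P1=3, P2=0, P3=0, P4=4, P5=0, P6=0, P7=2)
step 2: fire T1:  (P0=3, P1=3, P2=0, P3=0, P4=4, P5=0, P6=0, P7=2) → (P0=3, P1=4, P2=0, P3=0, P4=4, P5=0, P6=0, P7=1)
step 3: fire T1:  (P0=3, P1=4, P2=0, P3=0, P4=4, P5=0, P6=0, P7=1) → (P0=3, P1=5, P2=0, P3=0, P4=4, P5=0, P6=0, P7=0)

(P0=3, P1=5, P2=0, P3=0, P4=4, P5=0, P6=0, P7=0)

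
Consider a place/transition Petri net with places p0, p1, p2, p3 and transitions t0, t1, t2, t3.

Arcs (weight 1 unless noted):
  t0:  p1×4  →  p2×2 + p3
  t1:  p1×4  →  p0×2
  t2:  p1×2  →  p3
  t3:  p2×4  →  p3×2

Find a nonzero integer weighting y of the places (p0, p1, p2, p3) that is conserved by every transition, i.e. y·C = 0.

Incidence matrix C (rows=places, cols=transitions):
       t0   t1   t2   t3
   p0   0    2    0    0
   p1  -4   -4   -2    0
   p2   2    0    0   -4
   p3   1    0    1    2

Candidate y = [2, 1, 1, 2]; check y·C column-wise:
  col t0: 2·0 + 1·-4 + 1·2 + 2·1 = 0
  col t1: 2·2 + 1·-4 + 1·0 + 2·0 = 0
  col t2: 2·0 + 1·-2 + 1·0 + 2·1 = 0
  col t3: 2·0 + 1·0 + 1·-4 + 2·2 = 0

y = (p0:2, p1:1, p2:1, p3:2)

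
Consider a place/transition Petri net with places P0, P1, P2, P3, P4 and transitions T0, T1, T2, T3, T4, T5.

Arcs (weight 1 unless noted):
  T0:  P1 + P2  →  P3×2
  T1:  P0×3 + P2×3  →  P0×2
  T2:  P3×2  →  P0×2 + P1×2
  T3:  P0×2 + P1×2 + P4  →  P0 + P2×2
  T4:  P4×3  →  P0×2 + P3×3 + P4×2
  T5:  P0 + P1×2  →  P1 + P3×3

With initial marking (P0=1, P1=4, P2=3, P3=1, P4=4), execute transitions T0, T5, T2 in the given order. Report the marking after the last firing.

step 1: fire T0:  (P0=1, P1=4, P2=3, P3=1, P4=4) → (P0=1, P1=3, P2=2, P3=3, P4=4)
step 2: fire T5:  (P0=1, P1=3, P2=2, P3=3, P4=4) → (P0=0, P1=2, P2=2, P3=6, P4=4)
step 3: fire T2:  (P0=0, P1=2, P2=2, P3=6, P4=4) → (P0=2, P1=4, P2=2, P3=4, P4=4)

(P0=2, P1=4, P2=2, P3=4, P4=4)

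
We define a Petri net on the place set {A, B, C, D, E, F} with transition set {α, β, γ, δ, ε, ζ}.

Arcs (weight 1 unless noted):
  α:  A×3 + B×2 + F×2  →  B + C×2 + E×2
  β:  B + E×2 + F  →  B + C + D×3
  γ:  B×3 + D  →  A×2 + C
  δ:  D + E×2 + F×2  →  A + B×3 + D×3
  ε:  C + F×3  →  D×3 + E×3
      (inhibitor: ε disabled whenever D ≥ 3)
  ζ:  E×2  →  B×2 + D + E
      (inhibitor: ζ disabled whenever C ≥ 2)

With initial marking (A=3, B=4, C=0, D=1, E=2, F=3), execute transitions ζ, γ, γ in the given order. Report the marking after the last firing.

(A=7, B=0, C=2, D=0, E=1, F=3)

step 1: fire ζ:  (A=3, B=4, C=0, D=1, E=2, F=3) → (A=3, B=6, C=0, D=2, E=1, F=3)
step 2: fire γ:  (A=3, B=6, C=0, D=2, E=1, F=3) → (A=5, B=3, C=1, D=1, E=1, F=3)
step 3: fire γ:  (A=5, B=3, C=1, D=1, E=1, F=3) → (A=7, B=0, C=2, D=0, E=1, F=3)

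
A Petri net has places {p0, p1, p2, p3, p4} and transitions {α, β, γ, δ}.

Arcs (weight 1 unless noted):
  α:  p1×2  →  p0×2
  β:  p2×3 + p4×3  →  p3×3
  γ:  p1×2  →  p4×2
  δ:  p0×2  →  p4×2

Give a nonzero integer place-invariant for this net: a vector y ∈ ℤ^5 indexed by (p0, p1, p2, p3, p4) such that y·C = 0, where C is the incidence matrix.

y = (p0:0, p1:0, p2:1, p3:1, p4:0)

Incidence matrix C (rows=places, cols=transitions):
        α    β    γ    δ
   p0   2    0    0   -2
   p1  -2    0   -2    0
   p2   0   -3    0    0
   p3   0    3    0    0
   p4   0   -3    2    2

Candidate y = [0, 0, 1, 1, 0]; check y·C column-wise:
  col α: 0·2 + 0·-2 + 1·0 + 1·0 = 0
  col β: 1·-3 + 1·3 + 0·-3 = 0
  col γ: 0·-2 + 1·0 + 1·0 + 0·2 = 0
  col δ: 0·-2 + 1·0 + 1·0 + 0·2 = 0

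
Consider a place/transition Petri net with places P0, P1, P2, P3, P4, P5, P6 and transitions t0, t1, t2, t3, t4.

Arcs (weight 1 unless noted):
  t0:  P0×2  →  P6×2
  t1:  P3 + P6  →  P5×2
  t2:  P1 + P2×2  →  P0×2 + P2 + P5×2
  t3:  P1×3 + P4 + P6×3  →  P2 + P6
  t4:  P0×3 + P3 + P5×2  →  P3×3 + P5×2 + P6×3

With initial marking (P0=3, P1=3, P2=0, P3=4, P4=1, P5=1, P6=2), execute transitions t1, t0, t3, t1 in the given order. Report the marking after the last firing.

step 1: fire t1:  (P0=3, P1=3, P2=0, P3=4, P4=1, P5=1, P6=2) → (P0=3, P1=3, P2=0, P3=3, P4=1, P5=3, P6=1)
step 2: fire t0:  (P0=3, P1=3, P2=0, P3=3, P4=1, P5=3, P6=1) → (P0=1, P1=3, P2=0, P3=3, P4=1, P5=3, P6=3)
step 3: fire t3:  (P0=1, P1=3, P2=0, P3=3, P4=1, P5=3, P6=3) → (P0=1, P1=0, P2=1, P3=3, P4=0, P5=3, P6=1)
step 4: fire t1:  (P0=1, P1=0, P2=1, P3=3, P4=0, P5=3, P6=1) → (P0=1, P1=0, P2=1, P3=2, P4=0, P5=5, P6=0)

(P0=1, P1=0, P2=1, P3=2, P4=0, P5=5, P6=0)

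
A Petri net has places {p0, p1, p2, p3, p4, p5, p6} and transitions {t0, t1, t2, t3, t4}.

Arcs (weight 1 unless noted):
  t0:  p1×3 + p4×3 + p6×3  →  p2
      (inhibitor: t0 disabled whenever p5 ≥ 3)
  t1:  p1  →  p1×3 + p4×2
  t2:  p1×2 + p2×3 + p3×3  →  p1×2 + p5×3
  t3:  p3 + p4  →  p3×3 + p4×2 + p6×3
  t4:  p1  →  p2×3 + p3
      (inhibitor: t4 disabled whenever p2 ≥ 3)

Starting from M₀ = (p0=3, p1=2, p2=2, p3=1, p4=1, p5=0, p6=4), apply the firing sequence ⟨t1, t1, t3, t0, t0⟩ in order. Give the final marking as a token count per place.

(p0=3, p1=0, p2=4, p3=3, p4=0, p5=0, p6=1)

step 1: fire t1:  (p0=3, p1=2, p2=2, p3=1, p4=1, p5=0, p6=4) → (p0=3, p1=4, p2=2, p3=1, p4=3, p5=0, p6=4)
step 2: fire t1:  (p0=3, p1=4, p2=2, p3=1, p4=3, p5=0, p6=4) → (p0=3, p1=6, p2=2, p3=1, p4=5, p5=0, p6=4)
step 3: fire t3:  (p0=3, p1=6, p2=2, p3=1, p4=5, p5=0, p6=4) → (p0=3, p1=6, p2=2, p3=3, p4=6, p5=0, p6=7)
step 4: fire t0:  (p0=3, p1=6, p2=2, p3=3, p4=6, p5=0, p6=7) → (p0=3, p1=3, p2=3, p3=3, p4=3, p5=0, p6=4)
step 5: fire t0:  (p0=3, p1=3, p2=3, p3=3, p4=3, p5=0, p6=4) → (p0=3, p1=0, p2=4, p3=3, p4=0, p5=0, p6=1)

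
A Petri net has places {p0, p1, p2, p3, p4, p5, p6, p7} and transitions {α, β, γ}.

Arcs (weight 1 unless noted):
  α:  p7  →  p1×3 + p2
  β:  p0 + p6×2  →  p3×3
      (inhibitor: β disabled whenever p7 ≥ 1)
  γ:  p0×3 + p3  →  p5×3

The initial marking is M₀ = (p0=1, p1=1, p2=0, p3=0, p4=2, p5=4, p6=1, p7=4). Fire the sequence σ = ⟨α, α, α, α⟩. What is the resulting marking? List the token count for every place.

step 1: fire α:  (p0=1, p1=1, p2=0, p3=0, p4=2, p5=4, p6=1, p7=4) → (p0=1, p1=4, p2=1, p3=0, p4=2, p5=4, p6=1, p7=3)
step 2: fire α:  (p0=1, p1=4, p2=1, p3=0, p4=2, p5=4, p6=1, p7=3) → (p0=1, p1=7, p2=2, p3=0, p4=2, p5=4, p6=1, p7=2)
step 3: fire α:  (p0=1, p1=7, p2=2, p3=0, p4=2, p5=4, p6=1, p7=2) → (p0=1, p1=10, p2=3, p3=0, p4=2, p5=4, p6=1, p7=1)
step 4: fire α:  (p0=1, p1=10, p2=3, p3=0, p4=2, p5=4, p6=1, p7=1) → (p0=1, p1=13, p2=4, p3=0, p4=2, p5=4, p6=1, p7=0)

(p0=1, p1=13, p2=4, p3=0, p4=2, p5=4, p6=1, p7=0)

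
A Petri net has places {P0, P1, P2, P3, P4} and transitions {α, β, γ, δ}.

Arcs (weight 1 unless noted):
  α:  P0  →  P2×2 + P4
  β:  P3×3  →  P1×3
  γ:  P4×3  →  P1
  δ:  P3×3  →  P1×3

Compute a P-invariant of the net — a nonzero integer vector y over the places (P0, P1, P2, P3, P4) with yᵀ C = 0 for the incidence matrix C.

Incidence matrix C (rows=places, cols=transitions):
        α    β    γ    δ
   P0  -1    0    0    0
   P1   0    3    1    3
   P2   2    0    0    0
   P3   0   -3    0   -3
   P4   1    0   -3    0

Candidate y = [2, 0, 1, 0, 0]; check y·C column-wise:
  col α: 2·-1 + 1·2 + 0·1 = 0
  col β: 2·0 + 0·3 + 1·0 + 0·-3 = 0
  col γ: 2·0 + 0·1 + 1·0 + 0·-3 = 0
  col δ: 2·0 + 0·3 + 1·0 + 0·-3 = 0

y = (P0:2, P1:0, P2:1, P3:0, P4:0)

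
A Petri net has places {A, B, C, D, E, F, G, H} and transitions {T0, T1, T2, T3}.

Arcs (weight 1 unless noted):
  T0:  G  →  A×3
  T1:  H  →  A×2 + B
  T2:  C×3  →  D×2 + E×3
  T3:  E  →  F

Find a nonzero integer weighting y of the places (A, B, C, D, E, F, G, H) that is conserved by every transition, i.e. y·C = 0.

Incidence matrix C (rows=places, cols=transitions):
       T0   T1   T2   T3
    A   3    2    0    0
    B   0    1    0    0
    C   0    0   -3    0
    D   0    0    2    0
    E   0    0    3   -1
    F   0    0    0    1
    G  -1    0    0    0
    H   0   -1    0    0

Candidate y = [0, 0, 2, 3, 0, 0, 0, 0]; check y·C column-wise:
  col T0: 0·3 + 2·0 + 3·0 + 0·-1 = 0
  col T1: 0·2 + 0·1 + 2·0 + 3·0 + 0·-1 = 0
  col T2: 2·-3 + 3·2 + 0·3 = 0
  col T3: 2·0 + 3·0 + 0·-1 + 0·1 = 0

y = (A:0, B:0, C:2, D:3, E:0, F:0, G:0, H:0)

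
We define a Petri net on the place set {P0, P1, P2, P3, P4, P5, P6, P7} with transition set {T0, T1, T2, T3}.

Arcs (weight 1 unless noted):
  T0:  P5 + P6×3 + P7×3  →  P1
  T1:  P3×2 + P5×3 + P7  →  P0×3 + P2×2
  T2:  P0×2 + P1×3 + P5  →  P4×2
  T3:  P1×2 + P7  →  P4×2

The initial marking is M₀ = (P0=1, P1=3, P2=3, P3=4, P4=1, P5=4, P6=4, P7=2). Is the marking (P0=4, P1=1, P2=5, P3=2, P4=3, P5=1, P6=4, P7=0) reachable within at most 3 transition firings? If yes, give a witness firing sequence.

YES — reachable via ⟨T1, T3⟩ (2 firings)

step 1: fire T1:  (P0=1, P1=3, P2=3, P3=4, P4=1, P5=4, P6=4, P7=2) → (P0=4, P1=3, P2=5, P3=2, P4=1, P5=1, P6=4, P7=1)
step 2: fire T3:  (P0=4, P1=3, P2=5, P3=2, P4=1, P5=1, P6=4, P7=1) → (P0=4, P1=1, P2=5, P3=2, P4=3, P5=1, P6=4, P7=0)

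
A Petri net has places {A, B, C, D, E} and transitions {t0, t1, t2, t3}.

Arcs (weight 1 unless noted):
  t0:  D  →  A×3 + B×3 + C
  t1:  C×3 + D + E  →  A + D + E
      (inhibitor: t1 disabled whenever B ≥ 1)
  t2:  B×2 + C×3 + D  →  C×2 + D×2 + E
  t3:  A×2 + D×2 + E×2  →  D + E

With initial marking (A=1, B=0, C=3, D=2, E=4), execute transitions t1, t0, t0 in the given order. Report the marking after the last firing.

(A=8, B=6, C=2, D=0, E=4)

step 1: fire t1:  (A=1, B=0, C=3, D=2, E=4) → (A=2, B=0, C=0, D=2, E=4)
step 2: fire t0:  (A=2, B=0, C=0, D=2, E=4) → (A=5, B=3, C=1, D=1, E=4)
step 3: fire t0:  (A=5, B=3, C=1, D=1, E=4) → (A=8, B=6, C=2, D=0, E=4)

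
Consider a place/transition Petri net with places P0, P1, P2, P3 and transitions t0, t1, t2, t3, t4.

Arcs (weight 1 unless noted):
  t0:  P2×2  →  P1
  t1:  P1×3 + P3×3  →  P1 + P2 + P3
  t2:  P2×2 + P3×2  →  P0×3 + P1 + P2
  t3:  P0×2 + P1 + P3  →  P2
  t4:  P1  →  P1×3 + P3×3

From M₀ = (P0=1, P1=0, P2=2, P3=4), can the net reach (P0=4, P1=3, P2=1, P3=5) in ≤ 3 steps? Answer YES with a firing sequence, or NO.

step 1: fire t2:  (P0=1, P1=0, P2=2, P3=4) → (P0=4, P1=1, P2=1, P3=2)
step 2: fire t4:  (P0=4, P1=1, P2=1, P3=2) → (P0=4, P1=3, P2=1, P3=5)

YES — reachable via ⟨t2, t4⟩ (2 firings)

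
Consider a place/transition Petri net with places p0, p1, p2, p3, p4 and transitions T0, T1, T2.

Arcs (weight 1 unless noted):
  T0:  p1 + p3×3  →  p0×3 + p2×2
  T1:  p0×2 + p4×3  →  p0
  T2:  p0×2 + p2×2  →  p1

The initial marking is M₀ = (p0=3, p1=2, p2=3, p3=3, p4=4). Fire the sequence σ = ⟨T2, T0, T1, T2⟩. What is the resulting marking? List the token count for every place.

(p0=1, p1=3, p2=1, p3=0, p4=1)

step 1: fire T2:  (p0=3, p1=2, p2=3, p3=3, p4=4) → (p0=1, p1=3, p2=1, p3=3, p4=4)
step 2: fire T0:  (p0=1, p1=3, p2=1, p3=3, p4=4) → (p0=4, p1=2, p2=3, p3=0, p4=4)
step 3: fire T1:  (p0=4, p1=2, p2=3, p3=0, p4=4) → (p0=3, p1=2, p2=3, p3=0, p4=1)
step 4: fire T2:  (p0=3, p1=2, p2=3, p3=0, p4=1) → (p0=1, p1=3, p2=1, p3=0, p4=1)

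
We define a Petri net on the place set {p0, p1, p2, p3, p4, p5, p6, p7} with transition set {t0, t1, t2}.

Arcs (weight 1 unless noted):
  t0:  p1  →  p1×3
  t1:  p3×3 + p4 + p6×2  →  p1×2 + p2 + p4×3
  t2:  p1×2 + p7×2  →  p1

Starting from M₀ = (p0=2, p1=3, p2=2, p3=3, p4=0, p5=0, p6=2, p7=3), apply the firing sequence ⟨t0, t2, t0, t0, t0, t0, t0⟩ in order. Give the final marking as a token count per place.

step 1: fire t0:  (p0=2, p1=3, p2=2, p3=3, p4=0, p5=0, p6=2, p7=3) → (p0=2, p1=5, p2=2, p3=3, p4=0, p5=0, p6=2, p7=3)
step 2: fire t2:  (p0=2, p1=5, p2=2, p3=3, p4=0, p5=0, p6=2, p7=3) → (p0=2, p1=4, p2=2, p3=3, p4=0, p5=0, p6=2, p7=1)
step 3: fire t0:  (p0=2, p1=4, p2=2, p3=3, p4=0, p5=0, p6=2, p7=1) → (p0=2, p1=6, p2=2, p3=3, p4=0, p5=0, p6=2, p7=1)
step 4: fire t0:  (p0=2, p1=6, p2=2, p3=3, p4=0, p5=0, p6=2, p7=1) → (p0=2, p1=8, p2=2, p3=3, p4=0, p5=0, p6=2, p7=1)
step 5: fire t0:  (p0=2, p1=8, p2=2, p3=3, p4=0, p5=0, p6=2, p7=1) → (p0=2, p1=10, p2=2, p3=3, p4=0, p5=0, p6=2, p7=1)
step 6: fire t0:  (p0=2, p1=10, p2=2, p3=3, p4=0, p5=0, p6=2, p7=1) → (p0=2, p1=12, p2=2, p3=3, p4=0, p5=0, p6=2, p7=1)
step 7: fire t0:  (p0=2, p1=12, p2=2, p3=3, p4=0, p5=0, p6=2, p7=1) → (p0=2, p1=14, p2=2, p3=3, p4=0, p5=0, p6=2, p7=1)

(p0=2, p1=14, p2=2, p3=3, p4=0, p5=0, p6=2, p7=1)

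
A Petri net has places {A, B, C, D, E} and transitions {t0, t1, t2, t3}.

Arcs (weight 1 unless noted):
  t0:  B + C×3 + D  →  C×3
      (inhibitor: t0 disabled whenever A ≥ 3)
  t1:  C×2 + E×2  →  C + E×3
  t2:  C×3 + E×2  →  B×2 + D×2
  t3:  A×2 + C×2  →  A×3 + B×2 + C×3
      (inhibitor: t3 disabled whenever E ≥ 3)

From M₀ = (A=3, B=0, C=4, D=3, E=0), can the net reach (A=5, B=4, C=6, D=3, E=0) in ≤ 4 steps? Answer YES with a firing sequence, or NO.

YES — reachable via ⟨t3, t3⟩ (2 firings)

step 1: fire t3:  (A=3, B=0, C=4, D=3, E=0) → (A=4, B=2, C=5, D=3, E=0)
step 2: fire t3:  (A=4, B=2, C=5, D=3, E=0) → (A=5, B=4, C=6, D=3, E=0)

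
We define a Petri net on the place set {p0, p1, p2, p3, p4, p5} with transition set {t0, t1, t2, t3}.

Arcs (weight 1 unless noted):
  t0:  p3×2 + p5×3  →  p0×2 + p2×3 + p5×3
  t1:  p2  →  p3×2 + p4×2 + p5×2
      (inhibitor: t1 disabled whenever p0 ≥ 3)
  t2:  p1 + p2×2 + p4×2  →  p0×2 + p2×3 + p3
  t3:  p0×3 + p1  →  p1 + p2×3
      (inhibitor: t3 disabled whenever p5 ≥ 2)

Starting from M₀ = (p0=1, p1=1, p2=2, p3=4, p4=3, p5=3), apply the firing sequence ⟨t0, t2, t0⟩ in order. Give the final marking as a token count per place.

step 1: fire t0:  (p0=1, p1=1, p2=2, p3=4, p4=3, p5=3) → (p0=3, p1=1, p2=5, p3=2, p4=3, p5=3)
step 2: fire t2:  (p0=3, p1=1, p2=5, p3=2, p4=3, p5=3) → (p0=5, p1=0, p2=6, p3=3, p4=1, p5=3)
step 3: fire t0:  (p0=5, p1=0, p2=6, p3=3, p4=1, p5=3) → (p0=7, p1=0, p2=9, p3=1, p4=1, p5=3)

(p0=7, p1=0, p2=9, p3=1, p4=1, p5=3)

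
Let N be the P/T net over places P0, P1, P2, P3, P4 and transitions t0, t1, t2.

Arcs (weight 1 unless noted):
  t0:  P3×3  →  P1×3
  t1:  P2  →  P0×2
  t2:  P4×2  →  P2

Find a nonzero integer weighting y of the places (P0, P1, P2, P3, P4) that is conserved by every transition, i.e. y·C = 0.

Incidence matrix C (rows=places, cols=transitions):
       t0   t1   t2
   P0   0    2    0
   P1   3    0    0
   P2   0   -1    1
   P3  -3    0    0
   P4   0    0   -2

Candidate y = [0, 1, 0, 1, 0]; check y·C column-wise:
  col t0: 1·3 + 1·-3 = 0
  col t1: 0·2 + 1·0 + 0·-1 + 1·0 = 0
  col t2: 1·0 + 0·1 + 1·0 + 0·-2 = 0

y = (P0:0, P1:1, P2:0, P3:1, P4:0)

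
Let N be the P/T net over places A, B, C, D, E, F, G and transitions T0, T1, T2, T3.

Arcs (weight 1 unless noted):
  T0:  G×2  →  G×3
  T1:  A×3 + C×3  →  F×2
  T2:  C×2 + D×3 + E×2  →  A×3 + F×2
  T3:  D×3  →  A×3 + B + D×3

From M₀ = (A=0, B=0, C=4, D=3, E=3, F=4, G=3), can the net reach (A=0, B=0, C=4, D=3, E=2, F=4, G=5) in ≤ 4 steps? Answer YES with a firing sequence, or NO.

depth 0: 1 marking
depth 1: 4 markings reached so far
depth 2: 10 markings reached so far
depth 3: 19 markings reached so far
depth 4: 31 markings reached so far
target is not among the 31 markings reachable within 4 steps

NO — not reachable within 4 firings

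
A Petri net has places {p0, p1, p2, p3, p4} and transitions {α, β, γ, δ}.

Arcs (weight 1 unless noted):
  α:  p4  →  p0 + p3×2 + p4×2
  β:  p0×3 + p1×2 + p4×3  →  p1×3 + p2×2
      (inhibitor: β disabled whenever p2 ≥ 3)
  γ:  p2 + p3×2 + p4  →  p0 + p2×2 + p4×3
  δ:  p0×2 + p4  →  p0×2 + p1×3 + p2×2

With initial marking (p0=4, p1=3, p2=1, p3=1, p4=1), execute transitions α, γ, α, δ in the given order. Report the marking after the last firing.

step 1: fire α:  (p0=4, p1=3, p2=1, p3=1, p4=1) → (p0=5, p1=3, p2=1, p3=3, p4=2)
step 2: fire γ:  (p0=5, p1=3, p2=1, p3=3, p4=2) → (p0=6, p1=3, p2=2, p3=1, p4=4)
step 3: fire α:  (p0=6, p1=3, p2=2, p3=1, p4=4) → (p0=7, p1=3, p2=2, p3=3, p4=5)
step 4: fire δ:  (p0=7, p1=3, p2=2, p3=3, p4=5) → (p0=7, p1=6, p2=4, p3=3, p4=4)

(p0=7, p1=6, p2=4, p3=3, p4=4)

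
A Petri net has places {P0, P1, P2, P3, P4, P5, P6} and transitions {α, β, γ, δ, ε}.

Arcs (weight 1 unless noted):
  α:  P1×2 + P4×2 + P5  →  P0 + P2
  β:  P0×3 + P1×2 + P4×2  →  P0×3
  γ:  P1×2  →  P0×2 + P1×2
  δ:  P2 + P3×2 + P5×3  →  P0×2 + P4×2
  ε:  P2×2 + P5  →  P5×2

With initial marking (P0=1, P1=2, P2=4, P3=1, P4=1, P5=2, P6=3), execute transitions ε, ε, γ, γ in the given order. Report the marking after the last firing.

step 1: fire ε:  (P0=1, P1=2, P2=4, P3=1, P4=1, P5=2, P6=3) → (P0=1, P1=2, P2=2, P3=1, P4=1, P5=3, P6=3)
step 2: fire ε:  (P0=1, P1=2, P2=2, P3=1, P4=1, P5=3, P6=3) → (P0=1, P1=2, P2=0, P3=1, P4=1, P5=4, P6=3)
step 3: fire γ:  (P0=1, P1=2, P2=0, P3=1, P4=1, P5=4, P6=3) → (P0=3, P1=2, P2=0, P3=1, P4=1, P5=4, P6=3)
step 4: fire γ:  (P0=3, P1=2, P2=0, P3=1, P4=1, P5=4, P6=3) → (P0=5, P1=2, P2=0, P3=1, P4=1, P5=4, P6=3)

(P0=5, P1=2, P2=0, P3=1, P4=1, P5=4, P6=3)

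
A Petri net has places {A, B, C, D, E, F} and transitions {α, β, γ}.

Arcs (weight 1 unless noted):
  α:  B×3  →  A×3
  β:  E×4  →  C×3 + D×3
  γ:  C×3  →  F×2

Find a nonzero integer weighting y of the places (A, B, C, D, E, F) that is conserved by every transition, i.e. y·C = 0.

Incidence matrix C (rows=places, cols=transitions):
        α    β    γ
    A   3    0    0
    B  -3    0    0
    C   0    3   -3
    D   0    3    0
    E   0   -4    0
    F   0    0    2

Candidate y = [1, 1, 0, 0, 0, 0]; check y·C column-wise:
  col α: 1·3 + 1·-3 = 0
  col β: 1·0 + 1·0 + 0·3 + 0·3 + 0·-4 = 0
  col γ: 1·0 + 1·0 + 0·-3 + 0·2 = 0

y = (A:1, B:1, C:0, D:0, E:0, F:0)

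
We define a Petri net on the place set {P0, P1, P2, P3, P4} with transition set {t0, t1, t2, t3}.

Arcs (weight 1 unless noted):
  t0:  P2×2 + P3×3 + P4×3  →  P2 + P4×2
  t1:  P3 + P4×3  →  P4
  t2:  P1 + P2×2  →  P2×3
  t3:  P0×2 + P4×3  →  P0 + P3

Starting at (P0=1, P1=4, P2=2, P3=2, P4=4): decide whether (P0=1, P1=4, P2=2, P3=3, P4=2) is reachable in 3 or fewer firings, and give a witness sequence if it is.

depth 0: 1 marking
depth 1: 3 markings reached so far
depth 2: 5 markings reached so far
depth 3: 7 markings reached so far
target is not among the 7 markings reachable within 3 steps

NO — not reachable within 3 firings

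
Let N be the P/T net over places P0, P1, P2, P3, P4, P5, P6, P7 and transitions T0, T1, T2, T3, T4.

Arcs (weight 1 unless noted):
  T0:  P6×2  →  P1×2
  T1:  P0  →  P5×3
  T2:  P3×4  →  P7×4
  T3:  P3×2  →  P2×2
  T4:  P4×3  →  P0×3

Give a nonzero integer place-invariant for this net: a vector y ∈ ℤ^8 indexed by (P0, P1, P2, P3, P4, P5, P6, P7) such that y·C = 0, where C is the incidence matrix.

y = (P0:3, P1:0, P2:0, P3:0, P4:3, P5:1, P6:0, P7:0)

Incidence matrix C (rows=places, cols=transitions):
       T0   T1   T2   T3   T4
   P0   0   -1    0    0    3
   P1   2    0    0    0    0
   P2   0    0    0    2    0
   P3   0    0   -4   -2    0
   P4   0    0    0    0   -3
   P5   0    3    0    0    0
   P6  -2    0    0    0    0
   P7   0    0    4    0    0

Candidate y = [3, 0, 0, 0, 3, 1, 0, 0]; check y·C column-wise:
  col T0: 3·0 + 0·2 + 3·0 + 1·0 + 0·-2 = 0
  col T1: 3·-1 + 3·0 + 1·3 = 0
  col T2: 3·0 + 0·-4 + 3·0 + 1·0 + 0·4 = 0
  col T3: 3·0 + 0·2 + 0·-2 + 3·0 + 1·0 = 0
  col T4: 3·3 + 3·-3 + 1·0 = 0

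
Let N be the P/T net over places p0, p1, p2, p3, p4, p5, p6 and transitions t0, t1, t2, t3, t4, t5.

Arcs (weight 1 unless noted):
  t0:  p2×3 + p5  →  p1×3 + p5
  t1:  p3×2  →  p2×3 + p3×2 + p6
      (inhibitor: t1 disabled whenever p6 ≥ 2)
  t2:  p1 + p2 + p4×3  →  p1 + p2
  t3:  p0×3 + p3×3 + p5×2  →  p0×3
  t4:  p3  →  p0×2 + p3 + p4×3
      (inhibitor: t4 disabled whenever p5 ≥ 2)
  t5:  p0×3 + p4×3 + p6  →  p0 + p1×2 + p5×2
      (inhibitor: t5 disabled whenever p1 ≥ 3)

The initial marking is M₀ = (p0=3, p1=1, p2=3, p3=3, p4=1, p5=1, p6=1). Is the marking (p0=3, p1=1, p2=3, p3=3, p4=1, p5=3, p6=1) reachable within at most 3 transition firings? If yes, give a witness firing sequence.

depth 0: 1 marking
depth 1: 4 markings reached so far
depth 2: 10 markings reached so far
depth 3: 22 markings reached so far
target is not among the 22 markings reachable within 3 steps

NO — not reachable within 3 firings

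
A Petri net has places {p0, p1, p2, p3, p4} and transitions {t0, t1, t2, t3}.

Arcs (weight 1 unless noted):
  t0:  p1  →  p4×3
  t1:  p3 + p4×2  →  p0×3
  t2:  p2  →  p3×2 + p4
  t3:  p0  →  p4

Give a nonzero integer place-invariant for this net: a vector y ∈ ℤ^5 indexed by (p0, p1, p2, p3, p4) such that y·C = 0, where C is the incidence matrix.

y = (p0:1, p1:3, p2:3, p3:1, p4:1)

Incidence matrix C (rows=places, cols=transitions):
       t0   t1   t2   t3
   p0   0    3    0   -1
   p1  -1    0    0    0
   p2   0    0   -1    0
   p3   0   -1    2    0
   p4   3   -2    1    1

Candidate y = [1, 3, 3, 1, 1]; check y·C column-wise:
  col t0: 1·0 + 3·-1 + 3·0 + 1·0 + 1·3 = 0
  col t1: 1·3 + 3·0 + 3·0 + 1·-1 + 1·-2 = 0
  col t2: 1·0 + 3·0 + 3·-1 + 1·2 + 1·1 = 0
  col t3: 1·-1 + 3·0 + 3·0 + 1·0 + 1·1 = 0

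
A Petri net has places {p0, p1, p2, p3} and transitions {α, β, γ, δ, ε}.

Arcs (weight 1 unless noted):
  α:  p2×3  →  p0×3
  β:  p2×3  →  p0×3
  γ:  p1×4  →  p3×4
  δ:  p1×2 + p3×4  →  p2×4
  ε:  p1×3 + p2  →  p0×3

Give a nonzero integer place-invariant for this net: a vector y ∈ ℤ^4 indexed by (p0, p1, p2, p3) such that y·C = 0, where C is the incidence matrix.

y = (p0:3, p1:2, p2:3, p3:2)

Incidence matrix C (rows=places, cols=transitions):
        α    β    γ    δ    ε
   p0   3    3    0    0    3
   p1   0    0   -4   -2   -3
   p2  -3   -3    0    4   -1
   p3   0    0    4   -4    0

Candidate y = [3, 2, 3, 2]; check y·C column-wise:
  col α: 3·3 + 2·0 + 3·-3 + 2·0 = 0
  col β: 3·3 + 2·0 + 3·-3 + 2·0 = 0
  col γ: 3·0 + 2·-4 + 3·0 + 2·4 = 0
  col δ: 3·0 + 2·-2 + 3·4 + 2·-4 = 0
  col ε: 3·3 + 2·-3 + 3·-1 + 2·0 = 0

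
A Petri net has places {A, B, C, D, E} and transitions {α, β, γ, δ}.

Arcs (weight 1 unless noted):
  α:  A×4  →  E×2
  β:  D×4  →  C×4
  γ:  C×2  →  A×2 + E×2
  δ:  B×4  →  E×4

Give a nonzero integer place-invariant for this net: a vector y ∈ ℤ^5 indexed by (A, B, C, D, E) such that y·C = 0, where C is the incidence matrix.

y = (A:1, B:2, C:3, D:3, E:2)

Incidence matrix C (rows=places, cols=transitions):
        α    β    γ    δ
    A  -4    0    2    0
    B   0    0    0   -4
    C   0    4   -2    0
    D   0   -4    0    0
    E   2    0    2    4

Candidate y = [1, 2, 3, 3, 2]; check y·C column-wise:
  col α: 1·-4 + 2·0 + 3·0 + 3·0 + 2·2 = 0
  col β: 1·0 + 2·0 + 3·4 + 3·-4 + 2·0 = 0
  col γ: 1·2 + 2·0 + 3·-2 + 3·0 + 2·2 = 0
  col δ: 1·0 + 2·-4 + 3·0 + 3·0 + 2·4 = 0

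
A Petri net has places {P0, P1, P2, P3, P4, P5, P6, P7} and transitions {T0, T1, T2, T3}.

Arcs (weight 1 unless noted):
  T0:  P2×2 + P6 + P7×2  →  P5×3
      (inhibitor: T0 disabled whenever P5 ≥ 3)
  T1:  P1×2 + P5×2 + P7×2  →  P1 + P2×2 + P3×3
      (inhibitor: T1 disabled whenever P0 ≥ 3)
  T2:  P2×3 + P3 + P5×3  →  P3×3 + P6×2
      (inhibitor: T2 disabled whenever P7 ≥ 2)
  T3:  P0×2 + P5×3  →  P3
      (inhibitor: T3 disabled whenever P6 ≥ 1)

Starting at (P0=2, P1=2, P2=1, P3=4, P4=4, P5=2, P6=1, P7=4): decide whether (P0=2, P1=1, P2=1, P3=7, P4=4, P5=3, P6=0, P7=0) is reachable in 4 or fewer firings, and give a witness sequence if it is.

YES — reachable via ⟨T1, T0⟩ (2 firings)

step 1: fire T1:  (P0=2, P1=2, P2=1, P3=4, P4=4, P5=2, P6=1, P7=4) → (P0=2, P1=1, P2=3, P3=7, P4=4, P5=0, P6=1, P7=2)
step 2: fire T0:  (P0=2, P1=1, P2=3, P3=7, P4=4, P5=0, P6=1, P7=2) → (P0=2, P1=1, P2=1, P3=7, P4=4, P5=3, P6=0, P7=0)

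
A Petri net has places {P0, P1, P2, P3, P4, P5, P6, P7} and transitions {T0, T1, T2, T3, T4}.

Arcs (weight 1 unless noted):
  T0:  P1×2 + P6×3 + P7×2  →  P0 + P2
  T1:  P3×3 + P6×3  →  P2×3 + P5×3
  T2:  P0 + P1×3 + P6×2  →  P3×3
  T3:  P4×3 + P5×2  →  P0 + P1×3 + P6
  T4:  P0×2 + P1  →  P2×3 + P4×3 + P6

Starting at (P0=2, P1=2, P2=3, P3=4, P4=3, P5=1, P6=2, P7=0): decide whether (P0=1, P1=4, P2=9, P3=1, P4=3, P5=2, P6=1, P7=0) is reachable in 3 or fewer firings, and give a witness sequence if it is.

YES — reachable via ⟨T4, T1, T3⟩ (3 firings)

step 1: fire T4:  (P0=2, P1=2, P2=3, P3=4, P4=3, P5=1, P6=2, P7=0) → (P0=0, P1=1, P2=6, P3=4, P4=6, P5=1, P6=3, P7=0)
step 2: fire T1:  (P0=0, P1=1, P2=6, P3=4, P4=6, P5=1, P6=3, P7=0) → (P0=0, P1=1, P2=9, P3=1, P4=6, P5=4, P6=0, P7=0)
step 3: fire T3:  (P0=0, P1=1, P2=9, P3=1, P4=6, P5=4, P6=0, P7=0) → (P0=1, P1=4, P2=9, P3=1, P4=3, P5=2, P6=1, P7=0)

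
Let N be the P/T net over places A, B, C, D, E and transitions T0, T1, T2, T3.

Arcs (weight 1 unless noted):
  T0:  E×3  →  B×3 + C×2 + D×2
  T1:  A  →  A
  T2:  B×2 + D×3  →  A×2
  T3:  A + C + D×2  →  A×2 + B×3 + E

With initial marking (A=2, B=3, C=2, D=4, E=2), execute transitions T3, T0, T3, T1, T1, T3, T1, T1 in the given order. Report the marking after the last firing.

step 1: fire T3:  (A=2, B=3, C=2, D=4, E=2) → (A=3, B=6, C=1, D=2, E=3)
step 2: fire T0:  (A=3, B=6, C=1, D=2, E=3) → (A=3, B=9, C=3, D=4, E=0)
step 3: fire T3:  (A=3, B=9, C=3, D=4, E=0) → (A=4, B=12, C=2, D=2, E=1)
step 4: fire T1:  (A=4, B=12, C=2, D=2, E=1) → (A=4, B=12, C=2, D=2, E=1)
step 5: fire T1:  (A=4, B=12, C=2, D=2, E=1) → (A=4, B=12, C=2, D=2, E=1)
step 6: fire T3:  (A=4, B=12, C=2, D=2, E=1) → (A=5, B=15, C=1, D=0, E=2)
step 7: fire T1:  (A=5, B=15, C=1, D=0, E=2) → (A=5, B=15, C=1, D=0, E=2)
step 8: fire T1:  (A=5, B=15, C=1, D=0, E=2) → (A=5, B=15, C=1, D=0, E=2)

(A=5, B=15, C=1, D=0, E=2)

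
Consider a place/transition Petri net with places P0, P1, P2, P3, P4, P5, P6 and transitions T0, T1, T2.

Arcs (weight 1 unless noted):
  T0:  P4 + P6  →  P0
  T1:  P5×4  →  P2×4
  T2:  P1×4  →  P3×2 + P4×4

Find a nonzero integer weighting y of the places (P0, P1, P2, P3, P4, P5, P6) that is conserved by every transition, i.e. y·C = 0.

Incidence matrix C (rows=places, cols=transitions):
       T0   T1   T2
   P0   1    0    0
   P1   0    0   -4
   P2   0    4    0
   P3   0    0    2
   P4  -1    0    4
   P5   0   -4    0
   P6  -1    0    0

Candidate y = [0, 1, 0, 2, 0, 0, 0]; check y·C column-wise:
  col T0: 0·1 + 1·0 + 2·0 + 0·-1 + 0·-1 = 0
  col T1: 1·0 + 0·4 + 2·0 + 0·-4 = 0
  col T2: 1·-4 + 2·2 + 0·4 = 0

y = (P0:0, P1:1, P2:0, P3:2, P4:0, P5:0, P6:0)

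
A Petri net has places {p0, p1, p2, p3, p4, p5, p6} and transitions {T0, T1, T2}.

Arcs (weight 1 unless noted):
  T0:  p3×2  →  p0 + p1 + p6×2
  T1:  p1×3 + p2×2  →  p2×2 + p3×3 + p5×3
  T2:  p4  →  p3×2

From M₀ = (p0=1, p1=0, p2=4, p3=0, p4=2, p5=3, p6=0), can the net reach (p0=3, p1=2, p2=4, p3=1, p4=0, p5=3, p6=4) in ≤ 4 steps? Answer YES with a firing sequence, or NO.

NO — not reachable within 4 firings

depth 0: 1 marking
depth 1: 2 markings reached so far
depth 2: 4 markings reached so far
depth 3: 5 markings reached so far
depth 4: 6 markings reached so far
target is not among the 6 markings reachable within 4 steps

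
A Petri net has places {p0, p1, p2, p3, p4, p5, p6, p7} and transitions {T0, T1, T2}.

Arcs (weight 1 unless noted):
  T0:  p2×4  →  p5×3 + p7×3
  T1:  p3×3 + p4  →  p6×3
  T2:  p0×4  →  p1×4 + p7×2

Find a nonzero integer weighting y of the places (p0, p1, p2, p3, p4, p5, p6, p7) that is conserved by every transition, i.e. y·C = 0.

Incidence matrix C (rows=places, cols=transitions):
       T0   T1   T2
   p0   0    0   -4
   p1   0    0    4
   p2  -4    0    0
   p3   0   -3    0
   p4   0   -1    0
   p5   3    0    0
   p6   0    3    0
   p7   3    0    2

Candidate y = [1, 1, 0, 0, 0, 0, 0, 0]; check y·C column-wise:
  col T0: 1·0 + 1·0 + 0·-4 + 0·3 + 0·3 = 0
  col T1: 1·0 + 1·0 + 0·-3 + 0·-1 + 0·3 = 0
  col T2: 1·-4 + 1·4 + 0·2 = 0

y = (p0:1, p1:1, p2:0, p3:0, p4:0, p5:0, p6:0, p7:0)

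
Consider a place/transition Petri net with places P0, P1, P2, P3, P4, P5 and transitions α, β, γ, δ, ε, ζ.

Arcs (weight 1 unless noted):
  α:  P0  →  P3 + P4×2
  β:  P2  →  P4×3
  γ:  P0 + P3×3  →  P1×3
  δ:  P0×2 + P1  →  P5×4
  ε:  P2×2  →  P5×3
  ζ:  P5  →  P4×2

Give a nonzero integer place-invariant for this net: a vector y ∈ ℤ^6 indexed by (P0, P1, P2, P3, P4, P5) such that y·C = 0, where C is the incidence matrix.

Incidence matrix C (rows=places, cols=transitions):
        α    β    γ    δ    ε    ζ
   P0  -1    0   -1   -2    0    0
   P1   0    0    3   -1    0    0
   P2   0   -1    0    0   -2    0
   P3   1    0   -3    0    0    0
   P4   2    3    0    0    0    2
   P5   0    0    0    4    3   -1

Candidate y = [3, 2, 3, 1, 1, 2]; check y·C column-wise:
  col α: 3·-1 + 2·0 + 3·0 + 1·1 + 1·2 + 2·0 = 0
  col β: 3·0 + 2·0 + 3·-1 + 1·0 + 1·3 + 2·0 = 0
  col γ: 3·-1 + 2·3 + 3·0 + 1·-3 + 1·0 + 2·0 = 0
  col δ: 3·-2 + 2·-1 + 3·0 + 1·0 + 1·0 + 2·4 = 0
  col ε: 3·0 + 2·0 + 3·-2 + 1·0 + 1·0 + 2·3 = 0
  col ζ: 3·0 + 2·0 + 3·0 + 1·0 + 1·2 + 2·-1 = 0

y = (P0:3, P1:2, P2:3, P3:1, P4:1, P5:2)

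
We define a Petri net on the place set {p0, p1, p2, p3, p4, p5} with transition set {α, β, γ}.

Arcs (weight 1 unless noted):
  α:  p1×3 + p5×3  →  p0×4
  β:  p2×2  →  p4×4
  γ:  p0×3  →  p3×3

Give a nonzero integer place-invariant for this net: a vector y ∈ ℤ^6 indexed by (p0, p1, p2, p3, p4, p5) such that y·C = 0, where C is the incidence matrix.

y = (p0:3, p1:4, p2:0, p3:3, p4:0, p5:0)

Incidence matrix C (rows=places, cols=transitions):
        α    β    γ
   p0   4    0   -3
   p1  -3    0    0
   p2   0   -2    0
   p3   0    0    3
   p4   0    4    0
   p5  -3    0    0

Candidate y = [3, 4, 0, 3, 0, 0]; check y·C column-wise:
  col α: 3·4 + 4·-3 + 3·0 + 0·-3 = 0
  col β: 3·0 + 4·0 + 0·-2 + 3·0 + 0·4 = 0
  col γ: 3·-3 + 4·0 + 3·3 = 0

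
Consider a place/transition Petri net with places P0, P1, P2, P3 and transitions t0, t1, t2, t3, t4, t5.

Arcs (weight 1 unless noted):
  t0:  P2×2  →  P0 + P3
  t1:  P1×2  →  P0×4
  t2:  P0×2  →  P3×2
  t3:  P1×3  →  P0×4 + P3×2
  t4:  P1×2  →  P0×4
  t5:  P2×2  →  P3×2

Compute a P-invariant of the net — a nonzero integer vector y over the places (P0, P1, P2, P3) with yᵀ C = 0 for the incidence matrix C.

y = (P0:1, P1:2, P2:1, P3:1)

Incidence matrix C (rows=places, cols=transitions):
       t0   t1   t2   t3   t4   t5
   P0   1    4   -2    4    4    0
   P1   0   -2    0   -3   -2    0
   P2  -2    0    0    0    0   -2
   P3   1    0    2    2    0    2

Candidate y = [1, 2, 1, 1]; check y·C column-wise:
  col t0: 1·1 + 2·0 + 1·-2 + 1·1 = 0
  col t1: 1·4 + 2·-2 + 1·0 + 1·0 = 0
  col t2: 1·-2 + 2·0 + 1·0 + 1·2 = 0
  col t3: 1·4 + 2·-3 + 1·0 + 1·2 = 0
  col t4: 1·4 + 2·-2 + 1·0 + 1·0 = 0
  col t5: 1·0 + 2·0 + 1·-2 + 1·2 = 0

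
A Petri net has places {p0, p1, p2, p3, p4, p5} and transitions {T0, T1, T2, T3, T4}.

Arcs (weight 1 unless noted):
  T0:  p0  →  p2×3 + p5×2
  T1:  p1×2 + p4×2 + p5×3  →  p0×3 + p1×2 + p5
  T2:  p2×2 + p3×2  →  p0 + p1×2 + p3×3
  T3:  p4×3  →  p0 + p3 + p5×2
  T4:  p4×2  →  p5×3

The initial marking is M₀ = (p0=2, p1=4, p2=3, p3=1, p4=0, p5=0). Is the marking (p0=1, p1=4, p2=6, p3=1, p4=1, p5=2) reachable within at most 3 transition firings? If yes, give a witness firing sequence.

NO — not reachable within 3 firings

depth 0: 1 marking
depth 1: 2 markings reached so far
depth 2: 3 markings reached so far
depth 3: 3 markings reached so far
(frontier empty at depth 3; search complete)
target is not among the 3 markings reachable within 3 steps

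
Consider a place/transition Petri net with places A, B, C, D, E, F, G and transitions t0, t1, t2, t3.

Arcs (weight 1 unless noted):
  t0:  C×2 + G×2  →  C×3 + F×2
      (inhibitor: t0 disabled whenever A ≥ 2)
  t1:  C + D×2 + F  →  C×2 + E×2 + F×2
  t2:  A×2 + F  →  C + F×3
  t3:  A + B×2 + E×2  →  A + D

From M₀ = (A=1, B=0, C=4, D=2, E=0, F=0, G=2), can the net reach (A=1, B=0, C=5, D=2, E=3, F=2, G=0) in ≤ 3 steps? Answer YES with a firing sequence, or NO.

NO — not reachable within 3 firings

depth 0: 1 marking
depth 1: 2 markings reached so far
depth 2: 3 markings reached so far
depth 3: 3 markings reached so far
(frontier empty at depth 3; search complete)
target is not among the 3 markings reachable within 3 steps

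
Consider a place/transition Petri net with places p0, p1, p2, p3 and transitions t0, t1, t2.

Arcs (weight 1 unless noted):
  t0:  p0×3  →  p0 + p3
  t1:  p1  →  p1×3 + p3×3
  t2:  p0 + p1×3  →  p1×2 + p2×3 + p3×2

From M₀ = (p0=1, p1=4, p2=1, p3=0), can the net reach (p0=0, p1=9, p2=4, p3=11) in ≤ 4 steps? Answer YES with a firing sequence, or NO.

step 1: fire t1:  (p0=1, p1=4, p2=1, p3=0) → (p0=1, p1=6, p2=1, p3=3)
step 2: fire t1:  (p0=1, p1=6, p2=1, p3=3) → (p0=1, p1=8, p2=1, p3=6)
step 3: fire t1:  (p0=1, p1=8, p2=1, p3=6) → (p0=1, p1=10, p2=1, p3=9)
step 4: fire t2:  (p0=1, p1=10, p2=1, p3=9) → (p0=0, p1=9, p2=4, p3=11)

YES — reachable via ⟨t1, t1, t1, t2⟩ (4 firings)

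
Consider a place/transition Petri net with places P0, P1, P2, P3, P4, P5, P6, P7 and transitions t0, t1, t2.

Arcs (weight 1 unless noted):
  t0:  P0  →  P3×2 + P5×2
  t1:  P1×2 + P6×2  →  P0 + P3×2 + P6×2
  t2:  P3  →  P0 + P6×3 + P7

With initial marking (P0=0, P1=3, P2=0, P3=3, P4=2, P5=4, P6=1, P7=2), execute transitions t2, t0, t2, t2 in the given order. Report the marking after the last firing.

(P0=2, P1=3, P2=0, P3=2, P4=2, P5=6, P6=10, P7=5)

step 1: fire t2:  (P0=0, P1=3, P2=0, P3=3, P4=2, P5=4, P6=1, P7=2) → (P0=1, P1=3, P2=0, P3=2, P4=2, P5=4, P6=4, P7=3)
step 2: fire t0:  (P0=1, P1=3, P2=0, P3=2, P4=2, P5=4, P6=4, P7=3) → (P0=0, P1=3, P2=0, P3=4, P4=2, P5=6, P6=4, P7=3)
step 3: fire t2:  (P0=0, P1=3, P2=0, P3=4, P4=2, P5=6, P6=4, P7=3) → (P0=1, P1=3, P2=0, P3=3, P4=2, P5=6, P6=7, P7=4)
step 4: fire t2:  (P0=1, P1=3, P2=0, P3=3, P4=2, P5=6, P6=7, P7=4) → (P0=2, P1=3, P2=0, P3=2, P4=2, P5=6, P6=10, P7=5)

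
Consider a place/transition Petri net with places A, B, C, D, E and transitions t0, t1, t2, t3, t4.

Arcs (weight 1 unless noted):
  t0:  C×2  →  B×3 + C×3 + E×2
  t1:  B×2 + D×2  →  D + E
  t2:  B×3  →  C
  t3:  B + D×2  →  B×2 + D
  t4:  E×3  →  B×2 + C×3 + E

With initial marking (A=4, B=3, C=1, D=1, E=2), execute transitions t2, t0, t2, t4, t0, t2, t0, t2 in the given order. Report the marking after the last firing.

step 1: fire t2:  (A=4, B=3, C=1, D=1, E=2) → (A=4, B=0, C=2, D=1, E=2)
step 2: fire t0:  (A=4, B=0, C=2, D=1, E=2) → (A=4, B=3, C=3, D=1, E=4)
step 3: fire t2:  (A=4, B=3, C=3, D=1, E=4) → (A=4, B=0, C=4, D=1, E=4)
step 4: fire t4:  (A=4, B=0, C=4, D=1, E=4) → (A=4, B=2, C=7, D=1, E=2)
step 5: fire t0:  (A=4, B=2, C=7, D=1, E=2) → (A=4, B=5, C=8, D=1, E=4)
step 6: fire t2:  (A=4, B=5, C=8, D=1, E=4) → (A=4, B=2, C=9, D=1, E=4)
step 7: fire t0:  (A=4, B=2, C=9, D=1, E=4) → (A=4, B=5, C=10, D=1, E=6)
step 8: fire t2:  (A=4, B=5, C=10, D=1, E=6) → (A=4, B=2, C=11, D=1, E=6)

(A=4, B=2, C=11, D=1, E=6)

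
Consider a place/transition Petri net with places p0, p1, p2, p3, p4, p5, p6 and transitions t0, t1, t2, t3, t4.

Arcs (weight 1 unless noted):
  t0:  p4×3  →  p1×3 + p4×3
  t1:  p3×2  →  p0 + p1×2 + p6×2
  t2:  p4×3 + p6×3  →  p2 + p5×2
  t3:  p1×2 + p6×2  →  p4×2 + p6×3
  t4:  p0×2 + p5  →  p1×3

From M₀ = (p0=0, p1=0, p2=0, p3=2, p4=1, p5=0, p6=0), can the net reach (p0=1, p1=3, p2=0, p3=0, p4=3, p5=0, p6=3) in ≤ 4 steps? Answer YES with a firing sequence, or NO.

step 1: fire t1:  (p0=0, p1=0, p2=0, p3=2, p4=1, p5=0, p6=0) → (p0=1, p1=2, p2=0, p3=0, p4=1, p5=0, p6=2)
step 2: fire t3:  (p0=1, p1=2, p2=0, p3=0, p4=1, p5=0, p6=2) → (p0=1, p1=0, p2=0, p3=0, p4=3, p5=0, p6=3)
step 3: fire t0:  (p0=1, p1=0, p2=0, p3=0, p4=3, p5=0, p6=3) → (p0=1, p1=3, p2=0, p3=0, p4=3, p5=0, p6=3)

YES — reachable via ⟨t1, t3, t0⟩ (3 firings)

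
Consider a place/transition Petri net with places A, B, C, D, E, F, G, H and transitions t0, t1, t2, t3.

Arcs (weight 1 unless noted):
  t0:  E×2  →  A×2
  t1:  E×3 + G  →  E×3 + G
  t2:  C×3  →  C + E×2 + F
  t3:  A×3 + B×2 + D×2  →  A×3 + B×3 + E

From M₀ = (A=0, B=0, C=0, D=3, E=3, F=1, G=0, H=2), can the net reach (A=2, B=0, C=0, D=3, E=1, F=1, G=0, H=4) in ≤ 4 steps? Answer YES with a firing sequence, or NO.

NO — not reachable within 4 firings

depth 0: 1 marking
depth 1: 2 markings reached so far
depth 2: 2 markings reached so far
(frontier empty at depth 2; search complete)
target is not among the 2 markings reachable within 4 steps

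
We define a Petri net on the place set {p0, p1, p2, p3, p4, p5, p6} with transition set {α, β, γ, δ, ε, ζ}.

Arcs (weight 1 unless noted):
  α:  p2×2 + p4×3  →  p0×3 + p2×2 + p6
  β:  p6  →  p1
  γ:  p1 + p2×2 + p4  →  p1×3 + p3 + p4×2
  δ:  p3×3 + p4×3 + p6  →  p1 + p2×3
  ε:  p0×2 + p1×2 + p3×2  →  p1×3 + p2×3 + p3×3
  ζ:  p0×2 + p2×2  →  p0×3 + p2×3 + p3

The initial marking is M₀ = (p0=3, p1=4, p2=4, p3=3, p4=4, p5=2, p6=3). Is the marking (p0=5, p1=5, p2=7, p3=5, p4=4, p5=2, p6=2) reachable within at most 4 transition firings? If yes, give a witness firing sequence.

depth 0: 1 marking
depth 1: 7 markings reached so far
depth 2: 24 markings reached so far
depth 3: 59 markings reached so far
depth 4: 119 markings reached so far
target is not among the 119 markings reachable within 4 steps

NO — not reachable within 4 firings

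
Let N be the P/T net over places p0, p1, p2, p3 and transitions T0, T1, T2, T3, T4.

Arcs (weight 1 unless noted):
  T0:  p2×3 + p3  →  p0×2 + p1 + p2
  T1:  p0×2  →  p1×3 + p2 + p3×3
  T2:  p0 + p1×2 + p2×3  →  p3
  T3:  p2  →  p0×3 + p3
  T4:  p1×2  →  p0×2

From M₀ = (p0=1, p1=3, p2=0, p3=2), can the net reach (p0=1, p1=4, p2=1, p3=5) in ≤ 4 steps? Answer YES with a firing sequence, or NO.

step 1: fire T4:  (p0=1, p1=3, p2=0, p3=2) → (p0=3, p1=1, p2=0, p3=2)
step 2: fire T1:  (p0=3, p1=1, p2=0, p3=2) → (p0=1, p1=4, p2=1, p3=5)

YES — reachable via ⟨T4, T1⟩ (2 firings)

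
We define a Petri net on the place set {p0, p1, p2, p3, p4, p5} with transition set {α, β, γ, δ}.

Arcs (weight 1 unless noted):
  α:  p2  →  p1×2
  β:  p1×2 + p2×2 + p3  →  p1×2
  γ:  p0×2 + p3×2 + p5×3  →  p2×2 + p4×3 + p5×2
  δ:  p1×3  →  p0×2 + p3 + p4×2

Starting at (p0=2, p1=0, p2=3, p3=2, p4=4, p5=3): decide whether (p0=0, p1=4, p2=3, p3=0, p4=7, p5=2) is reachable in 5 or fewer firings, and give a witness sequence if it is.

YES — reachable via ⟨α, α, γ⟩ (3 firings)

step 1: fire α:  (p0=2, p1=0, p2=3, p3=2, p4=4, p5=3) → (p0=2, p1=2, p2=2, p3=2, p4=4, p5=3)
step 2: fire α:  (p0=2, p1=2, p2=2, p3=2, p4=4, p5=3) → (p0=2, p1=4, p2=1, p3=2, p4=4, p5=3)
step 3: fire γ:  (p0=2, p1=4, p2=1, p3=2, p4=4, p5=3) → (p0=0, p1=4, p2=3, p3=0, p4=7, p5=2)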